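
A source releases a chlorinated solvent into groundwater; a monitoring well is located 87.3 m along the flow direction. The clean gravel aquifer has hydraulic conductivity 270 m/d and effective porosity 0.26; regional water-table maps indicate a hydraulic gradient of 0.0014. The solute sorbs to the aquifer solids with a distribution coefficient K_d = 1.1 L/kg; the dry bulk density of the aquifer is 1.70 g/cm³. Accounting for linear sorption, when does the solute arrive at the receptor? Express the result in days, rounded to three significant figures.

492 days

q = Ki = 270 × 0.0014 = 0.3780 m/d
Average linear velocity = 0.3780 / 0.26 = 1.454 m/d
Retardation R = 1 + ρ_b·K_d/n = 1 + 1.70×1.1/0.26 = 8.192
Contaminant velocity v_c = v/R = 1.454/8.192 = 0.1775 m/d
t = L/v_c = 87.3/0.1775 = 491.9 d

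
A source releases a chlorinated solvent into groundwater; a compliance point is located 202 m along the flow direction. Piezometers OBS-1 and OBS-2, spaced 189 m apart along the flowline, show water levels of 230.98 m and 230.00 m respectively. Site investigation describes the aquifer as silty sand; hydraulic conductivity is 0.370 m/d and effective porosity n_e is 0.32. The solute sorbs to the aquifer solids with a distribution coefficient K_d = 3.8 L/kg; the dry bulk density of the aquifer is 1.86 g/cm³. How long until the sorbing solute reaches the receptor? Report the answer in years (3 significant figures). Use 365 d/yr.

Hydraulic gradient i = (230.98 − 230.00) / 189 = 0.98 / 189 = 0.005185
q = Ki = 0.370 × 0.005185 = 0.001919 m/d
v_s = q/n_e = 0.001919/0.32 = 0.005995 m/d
Retardation R = 1 + ρ_b·K_d/n = 1 + 1.86×3.8/0.32 = 23.09
Contaminant velocity v_c = v/R = 0.005995/23.09 = 2.597e-4 m/d
t = L/v_c = 202/2.597e-4 = 777900 d
   = 777900/365 = 2130 yr

2130 years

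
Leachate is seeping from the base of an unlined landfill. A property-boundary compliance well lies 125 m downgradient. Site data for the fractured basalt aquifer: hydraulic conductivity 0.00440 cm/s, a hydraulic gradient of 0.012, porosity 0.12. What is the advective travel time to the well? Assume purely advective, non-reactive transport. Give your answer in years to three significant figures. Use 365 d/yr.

0.901 years

K = 0.00440 cm/s × 864 = 3.802 m/d
Darcy flux q = K·i = 3.802 × 0.012 = 0.04562 m/d
Seepage velocity v = q / n = 0.04562 / 0.12 = 0.3802 m/d
t = L / v = 125 / 0.3802 = 328.8 d
   = 328.8 / 365 = 0.901 yr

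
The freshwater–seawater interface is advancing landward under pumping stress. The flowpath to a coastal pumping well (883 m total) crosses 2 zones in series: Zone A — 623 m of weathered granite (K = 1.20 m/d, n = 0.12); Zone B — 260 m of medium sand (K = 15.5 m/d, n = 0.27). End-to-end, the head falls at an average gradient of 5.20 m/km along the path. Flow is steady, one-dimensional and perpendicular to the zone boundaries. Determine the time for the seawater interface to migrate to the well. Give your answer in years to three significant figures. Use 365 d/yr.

46.4 years

Continuity: the same q passes through each zone, so ΔH = q·Σ(L_j/K_j) — the zones act as resistances in series.
Σ(L/K) = 623/1.20 + 260/15.5 = 519.2 + 16.77 = 535.9 d
K_eq = L_total / Σ(L/K) = 883 / 535.9 = 1.648 m/d
q = K_eq · i = 1.648 × 0.0052 = 0.008567 m/d (same in every zone)
Zone A: v = q/n = 0.008567/0.12 = 0.07139 m/d → t_A = 623/0.07139 = 8726 d
Zone B: v = q/n = 0.008567/0.27 = 0.03173 m/d → t_B = 260/0.03173 = 8194 d
Total t = 8726 + 8194 = 16920 d
   = 16920 / 365 = 46.4 yr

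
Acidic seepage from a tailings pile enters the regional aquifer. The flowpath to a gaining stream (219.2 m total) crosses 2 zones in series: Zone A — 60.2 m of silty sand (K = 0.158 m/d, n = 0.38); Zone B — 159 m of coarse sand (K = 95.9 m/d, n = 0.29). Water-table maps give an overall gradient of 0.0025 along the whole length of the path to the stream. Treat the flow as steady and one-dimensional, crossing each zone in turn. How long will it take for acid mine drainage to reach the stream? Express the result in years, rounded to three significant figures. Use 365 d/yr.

132 years

Continuity: the same q passes through each zone, so ΔH = q·Σ(L_j/K_j) — the zones act as resistances in series.
Σ(L/K) = 60.2/0.158 + 159/95.9 = 381.0 + 1.658 = 382.7 d
K_eq = L_total / Σ(L/K) = 219.2 / 382.7 = 0.5728 m/d
q = K_eq · i = 0.5728 × 0.0025 = 0.001432 m/d (same in every zone)
Zone A: v = q/n = 0.001432/0.38 = 0.003769 m/d → t_A = 60.2/0.003769 = 15970 d
Zone B: v = q/n = 0.001432/0.29 = 0.004938 m/d → t_B = 159/0.004938 = 32200 d
Total t = 15970 + 32200 = 48170 d
   = 48170 / 365 = 132 yr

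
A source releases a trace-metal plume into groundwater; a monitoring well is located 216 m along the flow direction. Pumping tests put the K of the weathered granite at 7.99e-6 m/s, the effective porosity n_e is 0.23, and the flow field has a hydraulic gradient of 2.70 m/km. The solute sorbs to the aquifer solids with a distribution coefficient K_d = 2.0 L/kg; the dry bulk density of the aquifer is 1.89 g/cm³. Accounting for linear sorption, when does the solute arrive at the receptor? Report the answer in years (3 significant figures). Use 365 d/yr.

K = 7.99e-6 m/s × 86400 s/d = 0.6903 m/d
Specific discharge q = 0.6903 × 0.0027 = 0.001864 m/d
Seepage velocity v = q / n = 0.001864 / 0.23 = 0.008104 m/d
Retardation R = 1 + ρ_b·K_d/n = 1 + 1.89×2.0/0.23 = 17.43
Contaminant velocity v_c = v/R = 0.008104/17.43 = 4.648e-4 m/d
t = L/v_c = 216/4.648e-4 = 464700 d
   = 464700/365 = 1270 yr

1270 years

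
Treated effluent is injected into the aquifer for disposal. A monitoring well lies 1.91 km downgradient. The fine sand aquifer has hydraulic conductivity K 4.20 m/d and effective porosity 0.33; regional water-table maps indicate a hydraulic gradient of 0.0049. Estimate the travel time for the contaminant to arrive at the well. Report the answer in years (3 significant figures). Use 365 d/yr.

Specific discharge q = 4.20 × 0.0049 = 0.02058 m/d
v = Ki/n = 4.20·0.0049/0.33 = 0.06236 m/d
L = 1.91 km = 1910 m
t = L / v = 1910 / 0.06236 = 30630 d
   = 30630 / 365 = 83.9 yr

83.9 years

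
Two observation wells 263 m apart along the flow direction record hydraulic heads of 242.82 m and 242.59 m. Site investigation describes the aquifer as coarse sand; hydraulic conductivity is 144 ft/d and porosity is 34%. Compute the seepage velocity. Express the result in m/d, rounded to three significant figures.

0.113 m/d

Hydraulic gradient i = (242.82 − 242.59) / 263 = 0.23 / 263 = 8.745e-4
K = 144 ft/d × 0.3048 = 43.89 m/d
q = Ki = 43.89 × 8.745e-4 = 0.03838 m/d
Average linear velocity = 0.03838 / 0.34 = 0.1129 m/d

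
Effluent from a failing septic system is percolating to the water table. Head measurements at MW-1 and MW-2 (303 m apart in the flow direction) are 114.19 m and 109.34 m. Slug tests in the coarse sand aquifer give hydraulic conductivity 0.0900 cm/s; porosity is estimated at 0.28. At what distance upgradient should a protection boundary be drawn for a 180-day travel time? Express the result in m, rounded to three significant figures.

800 m

Hydraulic gradient i = (114.19 − 109.34) / 303 = 4.85 / 303 = 0.01601
K = 0.0900 cm/s × 864 = 77.76 m/d
Specific discharge q = 77.76 × 0.01601 = 1.245 m/d
v = Ki/n = 77.76·0.01601/0.28 = 4.445 m/d
L = v × T = 4.445 × 180 = 800.1 m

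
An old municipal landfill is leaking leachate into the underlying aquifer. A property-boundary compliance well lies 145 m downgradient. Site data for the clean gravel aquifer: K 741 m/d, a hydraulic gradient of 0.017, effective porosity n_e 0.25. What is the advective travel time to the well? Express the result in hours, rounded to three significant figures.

69.1 hours

Specific discharge q = 741 × 0.017 = 12.60 m/d
v = Ki/n = 741·0.017/0.25 = 50.39 m/d
t = L / v = 145 / 50.39 = 2.878 d
   = 2.878 × 24 = 69.1 h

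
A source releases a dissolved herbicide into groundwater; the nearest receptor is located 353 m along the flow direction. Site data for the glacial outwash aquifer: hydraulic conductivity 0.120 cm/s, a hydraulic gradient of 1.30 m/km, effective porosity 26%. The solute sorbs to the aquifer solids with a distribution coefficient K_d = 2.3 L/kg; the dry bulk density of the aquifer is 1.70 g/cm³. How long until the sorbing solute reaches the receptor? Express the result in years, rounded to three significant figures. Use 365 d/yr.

K = 0.120 cm/s × 864 = 103.7 m/d
Specific discharge q = 103.7 × 0.0013 = 0.1348 m/d
v_s = q/n_e = 0.1348/0.26 = 0.5184 m/d
Retardation R = 1 + ρ_b·K_d/n = 1 + 1.70×2.3/0.26 = 16.04
Contaminant velocity v_c = v/R = 0.5184/16.04 = 0.03232 m/d
t = L/v_c = 353/0.03232 = 10920 d
   = 10920/365 = 29.9 yr

29.9 years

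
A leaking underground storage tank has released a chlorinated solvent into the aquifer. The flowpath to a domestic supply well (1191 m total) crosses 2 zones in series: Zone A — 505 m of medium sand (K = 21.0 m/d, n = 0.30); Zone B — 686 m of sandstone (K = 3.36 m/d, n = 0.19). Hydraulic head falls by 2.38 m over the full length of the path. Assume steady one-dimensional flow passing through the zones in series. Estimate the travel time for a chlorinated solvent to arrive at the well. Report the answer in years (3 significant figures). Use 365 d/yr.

74.0 years

Steady 1-D flow in series ⇒ the Darcy flux q is identical in every zone and the zone head losses add (resistances L/K in series).
Σ(L/K) = 505/21.0 + 686/3.36 = 24.05 + 204.2 = 228.2 d
q = ΔH / Σ(L/K) = 2.38 / 228.2 = 0.01043 m/d (same in every zone)
Zone A: v = q/n = 0.01043/0.30 = 0.03476 m/d → t_A = 505/0.03476 = 14530 d
Zone B: v = q/n = 0.01043/0.19 = 0.05489 m/d → t_B = 686/0.05489 = 12500 d
Total t = 14530 + 12500 = 27030 d
   = 27030 / 365 = 74.0 yr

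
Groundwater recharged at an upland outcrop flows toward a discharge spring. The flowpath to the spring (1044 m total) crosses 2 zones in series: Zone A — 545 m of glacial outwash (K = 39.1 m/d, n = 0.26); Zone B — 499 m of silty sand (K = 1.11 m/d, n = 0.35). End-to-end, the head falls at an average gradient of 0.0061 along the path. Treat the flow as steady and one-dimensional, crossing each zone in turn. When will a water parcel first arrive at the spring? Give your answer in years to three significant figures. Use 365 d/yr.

63.1 years

Continuity: the same q passes through each zone, so ΔH = q·Σ(L_j/K_j) — the zones act as resistances in series.
Σ(L/K) = 545/39.1 + 499/1.11 = 13.94 + 449.5 = 463.5 d
K_eq = L_total / Σ(L/K) = 1044 / 463.5 = 2.252 m/d
q = K_eq · i = 2.252 × 0.0061 = 0.01374 m/d (same in every zone)
Zone A: v = q/n = 0.01374/0.26 = 0.05285 m/d → t_A = 545/0.05285 = 10310 d
Zone B: v = q/n = 0.01374/0.35 = 0.03926 m/d → t_B = 499/0.03926 = 12710 d
Total t = 10310 + 12710 = 23020 d
   = 23020 / 365 = 63.1 yr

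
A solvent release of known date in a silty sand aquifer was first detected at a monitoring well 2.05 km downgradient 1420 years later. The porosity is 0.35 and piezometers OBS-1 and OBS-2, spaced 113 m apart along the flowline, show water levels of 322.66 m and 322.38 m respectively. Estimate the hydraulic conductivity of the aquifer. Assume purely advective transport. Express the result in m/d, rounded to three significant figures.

0.559 m/d

Hydraulic gradient i = (322.66 − 322.38) / 113 = 0.28 / 113 = 0.002478
t = 1420 years = 518300 d
L = 2.05 km = 2050 m
v = L / t = 2050 / 518300 = 0.003955 m/d
K = v · n / i = 0.003955 × 0.35 / 0.002478 = 0.559 m/d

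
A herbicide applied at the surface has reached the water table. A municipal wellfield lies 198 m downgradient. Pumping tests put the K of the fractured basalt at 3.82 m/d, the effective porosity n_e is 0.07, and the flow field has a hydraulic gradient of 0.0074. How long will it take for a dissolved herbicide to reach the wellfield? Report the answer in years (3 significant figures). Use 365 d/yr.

Specific discharge q = 3.82 × 0.0074 = 0.02827 m/d
v_s = q/n_e = 0.02827/0.07 = 0.4038 m/d
t = L / v = 198 / 0.4038 = 490.3 d
   = 490.3 / 365 = 1.34 yr

1.34 years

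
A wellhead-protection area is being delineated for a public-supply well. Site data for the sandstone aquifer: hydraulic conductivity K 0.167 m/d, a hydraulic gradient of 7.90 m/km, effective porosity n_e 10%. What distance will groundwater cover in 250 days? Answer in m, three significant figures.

Darcy flux q = K·i = 0.167 × 0.0079 = 0.001319 m/d
Seepage velocity v = q / n = 0.001319 / 0.10 = 0.01319 m/d
L = v × T = 0.01319 × 250 = 3.298 m

3.30 m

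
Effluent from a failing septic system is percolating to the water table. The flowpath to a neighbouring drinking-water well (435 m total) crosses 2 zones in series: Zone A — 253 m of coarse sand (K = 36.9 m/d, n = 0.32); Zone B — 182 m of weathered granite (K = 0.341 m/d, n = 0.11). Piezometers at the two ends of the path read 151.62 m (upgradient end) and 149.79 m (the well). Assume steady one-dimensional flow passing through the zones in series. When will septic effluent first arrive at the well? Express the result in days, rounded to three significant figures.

Total head drop ΔH = 151.62 − 149.79 = 1.83 m
Continuity: the same q passes through each zone, so ΔH = q·Σ(L_j/K_j) — the zones act as resistances in series.
Σ(L/K) = 253/36.9 + 182/0.341 = 6.856 + 533.7 = 540.6 d
q = ΔH / Σ(L/K) = 1.83 / 540.6 = 0.003385 m/d (same in every zone)
Zone A: v = q/n = 0.003385/0.32 = 0.01058 m/d → t_A = 253/0.01058 = 23920 d
Zone B: v = q/n = 0.003385/0.11 = 0.03077 m/d → t_B = 182/0.03077 = 5914 d
Total t = 23920 + 5914 = 29830 d

29800 days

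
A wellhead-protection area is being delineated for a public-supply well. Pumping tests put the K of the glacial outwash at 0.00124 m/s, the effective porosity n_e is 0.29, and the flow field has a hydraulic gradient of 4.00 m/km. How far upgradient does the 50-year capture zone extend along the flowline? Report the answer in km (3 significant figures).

K = 0.00124 m/s × 86400 s/d = 107.1 m/d
q = Ki = 107.1 × 0.0040 = 0.4285 m/d
Seepage velocity v = q / n = 0.4285 / 0.29 = 1.478 m/d
T = 50 yr × 365 = 18250 d
L = v × T = 1.478 × 18250 = 26970 m
   = 27.0 km

27.0 km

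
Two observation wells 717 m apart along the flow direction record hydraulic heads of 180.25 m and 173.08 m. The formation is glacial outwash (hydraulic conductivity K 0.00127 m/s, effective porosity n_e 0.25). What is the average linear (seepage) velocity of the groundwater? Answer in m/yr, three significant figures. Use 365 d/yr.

Hydraulic gradient i = (180.25 − 173.08) / 717 = 7.17 / 717 = 0.01000
K = 0.00127 m/s × 86400 s/d = 109.7 m/d
Specific discharge q = 109.7 × 0.01000 = 1.097 m/d
v_s = q/n_e = 1.097/0.25 = 4.389 m/d
   = 4.389 × 365 = 1600 m/yr

1600 m/yr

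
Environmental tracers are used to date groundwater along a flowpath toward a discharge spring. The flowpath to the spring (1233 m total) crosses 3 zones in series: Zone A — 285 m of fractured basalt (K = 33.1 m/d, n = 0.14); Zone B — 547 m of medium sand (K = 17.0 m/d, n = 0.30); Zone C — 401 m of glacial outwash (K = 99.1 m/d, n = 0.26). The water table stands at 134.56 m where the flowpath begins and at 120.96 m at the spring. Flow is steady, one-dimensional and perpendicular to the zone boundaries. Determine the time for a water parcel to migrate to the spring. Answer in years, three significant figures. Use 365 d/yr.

Total head drop ΔH = 134.56 − 120.96 = 13.60 m
Steady 1-D flow in series ⇒ the Darcy flux q is identical in every zone and the zone head losses add (resistances L/K in series).
Σ(L/K) = 285/33.1 + 547/17.0 + 401/99.1 = 8.610 + 32.18 + 4.046 = 44.83 d
q = ΔH / Σ(L/K) = 13.60 / 44.83 = 0.3033 m/d (same in every zone)
Zone A: v = q/n = 0.3033/0.14 = 2.167 m/d → t_A = 285/2.167 = 131.5 d
Zone B: v = q/n = 0.3033/0.30 = 1.011 m/d → t_B = 547/1.011 = 541.0 d
Zone C: v = q/n = 0.3033/0.26 = 1.167 m/d → t_C = 401/1.167 = 343.7 d
Total t = 131.5 + 541.0 + 343.7 = 1016 d
   = 1016 / 365 = 2.78 yr

2.78 years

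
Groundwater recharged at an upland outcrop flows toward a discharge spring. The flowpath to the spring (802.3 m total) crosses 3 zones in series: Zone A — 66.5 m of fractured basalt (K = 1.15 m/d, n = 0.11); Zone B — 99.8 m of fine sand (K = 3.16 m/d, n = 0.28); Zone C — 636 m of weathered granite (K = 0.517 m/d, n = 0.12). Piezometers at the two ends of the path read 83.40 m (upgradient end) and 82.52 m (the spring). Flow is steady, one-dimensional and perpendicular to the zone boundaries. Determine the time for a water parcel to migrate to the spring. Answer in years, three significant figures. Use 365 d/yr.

Total head drop ΔH = 83.40 − 82.52 = 0.88 m
Steady 1-D flow in series ⇒ the Darcy flux q is identical in every zone and the zone head losses add (resistances L/K in series).
Σ(L/K) = 66.5/1.15 + 99.8/3.16 + 636/0.517 = 57.83 + 31.58 + 1230 = 1320 d
q = ΔH / Σ(L/K) = 0.88 / 1320 = 6.669e-4 m/d (same in every zone)
Zone A: v = q/n = 6.669e-4/0.11 = 0.006063 m/d → t_A = 66.5/0.006063 = 10970 d
Zone B: v = q/n = 6.669e-4/0.28 = 0.002382 m/d → t_B = 99.8/0.002382 = 41900 d
Zone C: v = q/n = 6.669e-4/0.12 = 0.005557 m/d → t_C = 636/0.005557 = 114400 d
Total t = 10970 + 41900 + 114400 = 167300 d
   = 167300 / 365 = 458 yr

458 years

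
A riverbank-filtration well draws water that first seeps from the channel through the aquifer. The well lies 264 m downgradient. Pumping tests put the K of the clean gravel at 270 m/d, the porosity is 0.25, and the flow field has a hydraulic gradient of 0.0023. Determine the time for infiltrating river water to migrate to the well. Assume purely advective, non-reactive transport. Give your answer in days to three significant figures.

106 days

Specific discharge q = 270 × 0.0023 = 0.6210 m/d
Seepage velocity v = q / n = 0.6210 / 0.25 = 2.484 m/d
t = L / v = 264 / 2.484 = 106.3 d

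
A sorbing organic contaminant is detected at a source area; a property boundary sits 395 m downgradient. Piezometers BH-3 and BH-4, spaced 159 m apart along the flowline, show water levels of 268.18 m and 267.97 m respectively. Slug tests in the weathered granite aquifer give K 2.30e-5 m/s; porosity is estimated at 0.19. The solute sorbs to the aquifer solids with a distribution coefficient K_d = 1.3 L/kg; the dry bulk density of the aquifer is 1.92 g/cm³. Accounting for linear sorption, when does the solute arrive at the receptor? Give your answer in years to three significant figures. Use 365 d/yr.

Hydraulic gradient i = (268.18 − 267.97) / 159 = 0.21 / 159 = 0.001321
K = 2.30e-5 m/s × 86400 s/d = 1.987 m/d
Specific discharge q = 1.987 × 0.001321 = 0.002625 m/d
v_s = q/n_e = 0.002625/0.19 = 0.01381 m/d
Retardation R = 1 + ρ_b·K_d/n = 1 + 1.92×1.3/0.19 = 14.14
Contaminant velocity v_c = v/R = 0.01381/14.14 = 9.771e-4 m/d
t = L/v_c = 395/9.771e-4 = 404200 d
   = 404200/365 = 1110 yr

1110 years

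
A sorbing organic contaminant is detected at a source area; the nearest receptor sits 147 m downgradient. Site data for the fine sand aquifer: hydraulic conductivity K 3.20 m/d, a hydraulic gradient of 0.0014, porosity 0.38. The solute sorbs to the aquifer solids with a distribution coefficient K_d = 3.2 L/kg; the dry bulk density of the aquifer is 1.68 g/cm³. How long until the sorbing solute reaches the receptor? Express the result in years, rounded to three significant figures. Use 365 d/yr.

Darcy flux q = K·i = 3.20 × 0.0014 = 0.004480 m/d
v = Ki/n = 3.20·0.0014/0.38 = 0.01179 m/d
Retardation R = 1 + ρ_b·K_d/n = 1 + 1.68×3.2/0.38 = 15.15
Contaminant velocity v_c = v/R = 0.01179/15.15 = 7.783e-4 m/d
t = L/v_c = 147/7.783e-4 = 188900 d
   = 188900/365 = 517 yr

517 years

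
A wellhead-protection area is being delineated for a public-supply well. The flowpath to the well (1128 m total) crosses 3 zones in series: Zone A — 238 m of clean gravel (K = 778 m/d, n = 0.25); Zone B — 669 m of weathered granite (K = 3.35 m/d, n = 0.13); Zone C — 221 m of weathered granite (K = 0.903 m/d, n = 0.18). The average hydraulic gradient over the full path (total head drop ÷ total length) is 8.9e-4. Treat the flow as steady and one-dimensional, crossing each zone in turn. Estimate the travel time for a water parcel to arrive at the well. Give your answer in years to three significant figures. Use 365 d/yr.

Continuity: the same q passes through each zone, so ΔH = q·Σ(L_j/K_j) — the zones act as resistances in series.
Σ(L/K) = 238/778 + 669/3.35 + 221/0.903 = 0.3059 + 199.7 + 244.7 = 444.7 d
K_eq = L_total / Σ(L/K) = 1128 / 444.7 = 2.536 m/d
q = K_eq · i = 2.536 × 8.9e-4 = 0.002257 m/d (same in every zone)
Zone A: v = q/n = 0.002257/0.25 = 0.009029 m/d → t_A = 238/0.009029 = 26360 d
Zone B: v = q/n = 0.002257/0.13 = 0.01736 m/d → t_B = 669/0.01736 = 38530 d
Zone C: v = q/n = 0.002257/0.18 = 0.01254 m/d → t_C = 221/0.01254 = 17620 d
Total t = 26360 + 38530 + 17620 = 82510 d
   = 82510 / 365 = 226 yr

226 years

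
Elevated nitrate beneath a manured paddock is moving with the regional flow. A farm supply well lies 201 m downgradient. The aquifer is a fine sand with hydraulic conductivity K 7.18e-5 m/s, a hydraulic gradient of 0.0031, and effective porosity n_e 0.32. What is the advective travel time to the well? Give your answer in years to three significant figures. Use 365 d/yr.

K = 7.18e-5 m/s × 86400 s/d = 6.204 m/d
Specific discharge q = 6.204 × 0.0031 = 0.01923 m/d
Average linear velocity = 0.01923 / 0.32 = 0.06010 m/d
t = L / v = 201 / 0.06010 = 3345 d
   = 3345 / 365 = 9.16 yr

9.16 years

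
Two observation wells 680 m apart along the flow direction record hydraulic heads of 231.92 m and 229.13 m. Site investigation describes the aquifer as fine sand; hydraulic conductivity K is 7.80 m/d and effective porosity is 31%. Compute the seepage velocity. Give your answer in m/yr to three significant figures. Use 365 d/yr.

Hydraulic gradient i = (231.92 − 229.13) / 680 = 2.79 / 680 = 0.004103
q = Ki = 7.80 × 0.004103 = 0.03200 m/d
Seepage velocity v = q / n = 0.03200 / 0.31 = 0.1032 m/d
   = 0.1032 × 365 = 37.7 m/yr

37.7 m/yr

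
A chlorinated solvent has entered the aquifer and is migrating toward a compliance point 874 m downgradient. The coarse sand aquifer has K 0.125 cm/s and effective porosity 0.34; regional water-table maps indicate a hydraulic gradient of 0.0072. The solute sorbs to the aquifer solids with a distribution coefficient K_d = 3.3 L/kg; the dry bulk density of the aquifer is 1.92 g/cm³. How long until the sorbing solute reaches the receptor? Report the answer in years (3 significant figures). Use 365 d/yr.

K = 0.125 cm/s × 864 = 108.0 m/d
q = Ki = 108.0 × 0.0072 = 0.7776 m/d
Average linear velocity = 0.7776 / 0.34 = 2.287 m/d
Retardation R = 1 + ρ_b·K_d/n = 1 + 1.92×3.3/0.34 = 19.64
Contaminant velocity v_c = v/R = 2.287/19.64 = 0.1165 m/d
t = L/v_c = 874/0.1165 = 7504 d
   = 7504/365 = 20.6 yr

20.6 years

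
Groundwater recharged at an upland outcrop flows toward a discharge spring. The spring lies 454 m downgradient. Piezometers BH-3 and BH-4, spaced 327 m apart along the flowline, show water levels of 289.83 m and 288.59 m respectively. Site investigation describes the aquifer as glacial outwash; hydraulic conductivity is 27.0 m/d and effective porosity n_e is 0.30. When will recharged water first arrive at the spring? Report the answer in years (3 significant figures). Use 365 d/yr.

Hydraulic gradient i = (289.83 − 288.59) / 327 = 1.24 / 327 = 0.003792
q = Ki = 27.0 × 0.003792 = 0.1024 m/d
Average linear velocity = 0.1024 / 0.30 = 0.3413 m/d
t = L / v = 454 / 0.3413 = 1330 d
   = 1330 / 365 = 3.64 yr

3.64 years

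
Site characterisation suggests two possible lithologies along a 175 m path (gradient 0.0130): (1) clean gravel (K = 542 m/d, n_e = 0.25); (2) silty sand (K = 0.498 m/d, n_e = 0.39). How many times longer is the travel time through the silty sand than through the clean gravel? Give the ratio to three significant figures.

Unit 1 (clean gravel): v = 542×0.013/0.25 = 28.18 m/d, t = 175/28.18 = 6.209 d
Unit 2 (silty sand): v = 0.498×0.013/0.39 = 0.01660 m/d, t = 175/0.01660 = 10540 d
t(silty sand) / t(clean gravel) = 10540/6.209 = 1700

1700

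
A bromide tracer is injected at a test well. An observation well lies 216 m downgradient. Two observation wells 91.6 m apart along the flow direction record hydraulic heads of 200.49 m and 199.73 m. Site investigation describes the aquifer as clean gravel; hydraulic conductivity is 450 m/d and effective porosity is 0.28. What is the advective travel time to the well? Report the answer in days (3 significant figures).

16.2 days

Hydraulic gradient i = (200.49 − 199.73) / 91.6 = 0.76 / 91.6 = 0.008297
Specific discharge q = 450 × 0.008297 = 3.734 m/d
Average linear velocity = 3.734 / 0.28 = 13.33 m/d
t = L / v = 216 / 13.33 = 16.20 d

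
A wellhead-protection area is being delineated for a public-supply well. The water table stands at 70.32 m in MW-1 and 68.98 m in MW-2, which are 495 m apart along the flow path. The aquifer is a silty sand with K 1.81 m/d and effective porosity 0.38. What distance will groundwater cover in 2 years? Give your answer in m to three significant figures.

9.41 m

Hydraulic gradient i = (70.32 − 68.98) / 495 = 1.34 / 495 = 0.002707
Darcy flux q = K·i = 1.81 × 0.002707 = 0.004900 m/d
v = Ki/n = 1.81·0.002707/0.38 = 0.01289 m/d
T = 2 yr × 365 = 730 d
L = v × T = 0.01289 × 730 = 9.413 m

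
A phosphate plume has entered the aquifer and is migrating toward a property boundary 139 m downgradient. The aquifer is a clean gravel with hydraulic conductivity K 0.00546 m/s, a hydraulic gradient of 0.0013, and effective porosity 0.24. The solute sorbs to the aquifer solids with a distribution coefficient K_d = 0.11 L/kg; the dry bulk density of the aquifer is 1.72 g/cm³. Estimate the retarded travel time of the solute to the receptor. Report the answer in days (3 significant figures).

K = 0.00546 m/s × 86400 s/d = 471.7 m/d
Darcy flux q = K·i = 471.7 × 0.0013 = 0.6133 m/d
v = Ki/n = 471.7·0.0013/0.24 = 2.555 m/d
Retardation R = 1 + ρ_b·K_d/n = 1 + 1.72×0.11/0.24 = 1.788
Contaminant velocity v_c = v/R = 2.555/1.788 = 1.429 m/d
t = L/v_c = 139/1.429 = 97.28 d

97.3 days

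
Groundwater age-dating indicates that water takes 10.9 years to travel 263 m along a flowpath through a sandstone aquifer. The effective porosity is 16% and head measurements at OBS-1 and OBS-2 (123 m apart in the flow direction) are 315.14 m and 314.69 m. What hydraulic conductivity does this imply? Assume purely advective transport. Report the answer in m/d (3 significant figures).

Hydraulic gradient i = (315.14 − 314.69) / 123 = 0.45 / 123 = 0.003659
t = 10.9 years = 3979 d
v = L / t = 263 / 3979 = 0.06611 m/d
K = v · n / i = 0.06611 × 0.16 / 0.003659 = 2.89 m/d

2.89 m/d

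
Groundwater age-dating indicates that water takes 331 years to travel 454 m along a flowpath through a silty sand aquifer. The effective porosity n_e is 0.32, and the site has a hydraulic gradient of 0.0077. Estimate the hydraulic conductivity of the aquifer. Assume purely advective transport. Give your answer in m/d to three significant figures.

t = 331 years = 120800 d
v = L / t = 454 / 120800 = 0.003758 m/d
K = v · n / i = 0.003758 × 0.32 / 0.0077 = 0.156 m/d

0.156 m/d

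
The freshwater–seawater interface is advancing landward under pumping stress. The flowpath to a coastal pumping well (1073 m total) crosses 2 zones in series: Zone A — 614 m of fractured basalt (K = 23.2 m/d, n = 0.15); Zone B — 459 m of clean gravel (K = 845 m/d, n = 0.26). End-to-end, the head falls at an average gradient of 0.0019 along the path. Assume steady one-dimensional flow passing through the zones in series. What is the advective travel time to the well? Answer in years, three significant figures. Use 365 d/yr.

7.67 years

Continuity: the same q passes through each zone, so ΔH = q·Σ(L_j/K_j) — the zones act as resistances in series.
Σ(L/K) = 614/23.2 + 459/845 = 26.47 + 0.5432 = 27.01 d
K_eq = L_total / Σ(L/K) = 1073 / 27.01 = 39.73 m/d
q = K_eq · i = 39.73 × 0.0019 = 0.07548 m/d (same in every zone)
Zone A: v = q/n = 0.07548/0.15 = 0.5032 m/d → t_A = 614/0.5032 = 1220 d
Zone B: v = q/n = 0.07548/0.26 = 0.2903 m/d → t_B = 459/0.2903 = 1581 d
Total t = 1220 + 1581 = 2801 d
   = 2801 / 365 = 7.67 yr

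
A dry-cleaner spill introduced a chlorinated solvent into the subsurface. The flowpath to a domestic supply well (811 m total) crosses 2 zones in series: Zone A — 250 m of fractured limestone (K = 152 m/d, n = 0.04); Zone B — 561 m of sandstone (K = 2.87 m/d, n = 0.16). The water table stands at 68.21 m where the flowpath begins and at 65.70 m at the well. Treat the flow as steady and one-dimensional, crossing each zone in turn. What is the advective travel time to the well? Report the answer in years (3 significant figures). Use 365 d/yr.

21.5 years

Total head drop ΔH = 68.21 − 65.70 = 2.51 m
Continuity: the same q passes through each zone, so ΔH = q·Σ(L_j/K_j) — the zones act as resistances in series.
Σ(L/K) = 250/152 + 561/2.87 = 1.645 + 195.5 = 197.1 d
q = ΔH / Σ(L/K) = 2.51 / 197.1 = 0.01273 m/d (same in every zone)
Zone A: v = q/n = 0.01273/0.04 = 0.3183 m/d → t_A = 250/0.3183 = 785.3 d
Zone B: v = q/n = 0.01273/0.16 = 0.07959 m/d → t_B = 561/0.07959 = 7049 d
Total t = 785.3 + 7049 = 7834 d
   = 7834 / 365 = 21.5 yr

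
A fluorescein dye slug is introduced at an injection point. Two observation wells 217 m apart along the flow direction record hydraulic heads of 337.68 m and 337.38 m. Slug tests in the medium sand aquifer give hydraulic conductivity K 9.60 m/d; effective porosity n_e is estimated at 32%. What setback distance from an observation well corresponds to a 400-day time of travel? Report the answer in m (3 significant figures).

16.6 m

Hydraulic gradient i = (337.68 − 337.38) / 217 = 0.30 / 217 = 0.001382
Darcy flux q = K·i = 9.60 × 0.001382 = 0.01327 m/d
Seepage velocity v = q / n = 0.01327 / 0.32 = 0.04147 m/d
L = v × T = 0.04147 × 400 = 16.59 m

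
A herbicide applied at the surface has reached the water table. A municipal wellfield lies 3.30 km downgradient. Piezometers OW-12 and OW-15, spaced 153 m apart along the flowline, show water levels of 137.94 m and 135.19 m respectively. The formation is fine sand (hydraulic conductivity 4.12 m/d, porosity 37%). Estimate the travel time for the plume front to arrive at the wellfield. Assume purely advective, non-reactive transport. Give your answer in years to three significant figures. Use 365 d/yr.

45.2 years

Hydraulic gradient i = (137.94 − 135.19) / 153 = 2.75 / 153 = 0.01797
q = Ki = 4.12 × 0.01797 = 0.07405 m/d
v_s = q/n_e = 0.07405/0.37 = 0.2001 m/d
L = 3.30 km = 3300 m
t = L / v = 3300 / 0.2001 = 16490 d
   = 16490 / 365 = 45.2 yr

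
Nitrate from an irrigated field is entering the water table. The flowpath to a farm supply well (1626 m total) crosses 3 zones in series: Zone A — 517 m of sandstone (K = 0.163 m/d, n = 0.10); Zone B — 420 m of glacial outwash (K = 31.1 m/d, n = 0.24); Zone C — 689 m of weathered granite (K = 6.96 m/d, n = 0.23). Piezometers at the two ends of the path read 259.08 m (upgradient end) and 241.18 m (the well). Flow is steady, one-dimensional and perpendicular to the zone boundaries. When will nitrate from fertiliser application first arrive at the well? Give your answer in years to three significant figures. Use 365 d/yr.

Total head drop ΔH = 259.08 − 241.18 = 17.90 m
Continuity: the same q passes through each zone, so ΔH = q·Σ(L_j/K_j) — the zones act as resistances in series.
Σ(L/K) = 517/0.163 + 420/31.1 + 689/6.96 = 3172 + 13.50 + 98.99 = 3284 d
q = ΔH / Σ(L/K) = 17.90 / 3284 = 0.005450 m/d (same in every zone)
Zone A: v = q/n = 0.005450/0.10 = 0.05450 m/d → t_A = 517/0.05450 = 9486 d
Zone B: v = q/n = 0.005450/0.24 = 0.02271 m/d → t_B = 420/0.02271 = 18490 d
Zone C: v = q/n = 0.005450/0.23 = 0.02370 m/d → t_C = 689/0.02370 = 29080 d
Total t = 9486 + 18490 + 29080 = 57060 d
   = 57060 / 365 = 156 yr

156 years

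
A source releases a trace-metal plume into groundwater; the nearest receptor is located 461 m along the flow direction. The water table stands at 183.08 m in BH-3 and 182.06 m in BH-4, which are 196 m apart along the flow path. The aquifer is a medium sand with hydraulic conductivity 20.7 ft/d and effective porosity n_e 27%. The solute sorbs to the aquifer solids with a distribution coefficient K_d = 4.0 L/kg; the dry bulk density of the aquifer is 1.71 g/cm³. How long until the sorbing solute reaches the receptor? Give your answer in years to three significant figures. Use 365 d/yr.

273 years

Hydraulic gradient i = (183.08 − 182.06) / 196 = 1.02 / 196 = 0.005204
K = 20.7 ft/d × 0.3048 = 6.309 m/d
Specific discharge q = 6.309 × 0.005204 = 0.03283 m/d
v = Ki/n = 6.309·0.005204/0.27 = 0.1216 m/d
Retardation R = 1 + ρ_b·K_d/n = 1 + 1.71×4.0/0.27 = 26.33
Contaminant velocity v_c = v/R = 0.1216/26.33 = 0.004618 m/d
t = L/v_c = 461/0.004618 = 99830 d
   = 99830/365 = 273 yr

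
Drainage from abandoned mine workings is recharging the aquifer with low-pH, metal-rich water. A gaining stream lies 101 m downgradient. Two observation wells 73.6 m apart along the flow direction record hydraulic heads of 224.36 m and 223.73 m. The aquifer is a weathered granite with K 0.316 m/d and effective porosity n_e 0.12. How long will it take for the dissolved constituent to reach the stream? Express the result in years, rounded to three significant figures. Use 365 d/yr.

12.3 years

Hydraulic gradient i = (224.36 − 223.73) / 73.6 = 0.63 / 73.6 = 0.008560
q = Ki = 0.316 × 0.008560 = 0.002705 m/d
Seepage velocity v = q / n = 0.002705 / 0.12 = 0.02254 m/d
t = L / v = 101 / 0.02254 = 4481 d
   = 4481 / 365 = 12.3 yr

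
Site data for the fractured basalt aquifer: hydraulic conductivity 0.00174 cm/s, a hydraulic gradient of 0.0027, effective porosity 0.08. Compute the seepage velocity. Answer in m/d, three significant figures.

K = 0.00174 cm/s × 864 = 1.503 m/d
Specific discharge q = 1.503 × 0.0027 = 0.004059 m/d
Average linear velocity = 0.004059 / 0.08 = 0.05074 m/d

0.0507 m/d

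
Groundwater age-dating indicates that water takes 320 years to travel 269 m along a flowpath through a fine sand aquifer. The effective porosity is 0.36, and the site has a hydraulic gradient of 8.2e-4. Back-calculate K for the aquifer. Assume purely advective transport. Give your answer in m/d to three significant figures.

1.01 m/d

t = 320 years = 116800 d
v = L / t = 269 / 116800 = 0.002303 m/d
K = v · n / i = 0.002303 × 0.36 / 8.2e-4 = 1.01 m/d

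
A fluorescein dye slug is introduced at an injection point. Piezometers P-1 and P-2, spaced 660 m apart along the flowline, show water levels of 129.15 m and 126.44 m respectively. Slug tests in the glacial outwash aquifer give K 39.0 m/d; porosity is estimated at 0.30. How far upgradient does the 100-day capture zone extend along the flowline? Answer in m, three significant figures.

Hydraulic gradient i = (129.15 − 126.44) / 660 = 2.71 / 660 = 0.004106
q = Ki = 39.0 × 0.004106 = 0.1601 m/d
v = Ki/n = 39.0·0.004106/0.30 = 0.5338 m/d
L = v × T = 0.5338 × 100 = 53.38 m

53.4 m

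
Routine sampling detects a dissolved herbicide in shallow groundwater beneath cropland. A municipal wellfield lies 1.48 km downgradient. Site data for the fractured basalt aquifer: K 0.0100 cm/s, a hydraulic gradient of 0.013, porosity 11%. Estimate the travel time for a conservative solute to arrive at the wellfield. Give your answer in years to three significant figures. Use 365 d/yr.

K = 0.0100 cm/s × 864 = 8.640 m/d
Specific discharge q = 8.640 × 0.013 = 0.1123 m/d
Seepage velocity v = q / n = 0.1123 / 0.11 = 1.021 m/d
L = 1.48 km = 1480 m
t = L / v = 1480 / 1.021 = 1449 d
   = 1449 / 365 = 3.97 yr

3.97 years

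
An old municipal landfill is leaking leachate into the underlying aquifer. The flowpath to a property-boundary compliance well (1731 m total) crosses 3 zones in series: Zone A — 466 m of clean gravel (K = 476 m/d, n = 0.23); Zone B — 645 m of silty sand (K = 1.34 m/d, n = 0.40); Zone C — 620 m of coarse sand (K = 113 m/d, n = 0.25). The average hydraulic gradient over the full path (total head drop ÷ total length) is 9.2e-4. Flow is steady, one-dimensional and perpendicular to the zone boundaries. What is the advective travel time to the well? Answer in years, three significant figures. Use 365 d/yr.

Steady 1-D flow in series ⇒ the Darcy flux q is identical in every zone and the zone head losses add (resistances L/K in series).
Σ(L/K) = 466/476 + 645/1.34 + 620/113 = 0.9790 + 481.3 + 5.487 = 487.8 d
K_eq = L_total / Σ(L/K) = 1731 / 487.8 = 3.549 m/d
q = K_eq · i = 3.549 × 9.2e-4 = 0.003265 m/d (same in every zone)
Zone A: v = q/n = 0.003265/0.23 = 0.01419 m/d → t_A = 466/0.01419 = 32830 d
Zone B: v = q/n = 0.003265/0.40 = 0.008162 m/d → t_B = 645/0.008162 = 79030 d
Zone C: v = q/n = 0.003265/0.25 = 0.01306 m/d → t_C = 620/0.01306 = 47480 d
Total t = 32830 + 79030 + 47480 = 159300 d
   = 159300 / 365 = 437 yr

437 years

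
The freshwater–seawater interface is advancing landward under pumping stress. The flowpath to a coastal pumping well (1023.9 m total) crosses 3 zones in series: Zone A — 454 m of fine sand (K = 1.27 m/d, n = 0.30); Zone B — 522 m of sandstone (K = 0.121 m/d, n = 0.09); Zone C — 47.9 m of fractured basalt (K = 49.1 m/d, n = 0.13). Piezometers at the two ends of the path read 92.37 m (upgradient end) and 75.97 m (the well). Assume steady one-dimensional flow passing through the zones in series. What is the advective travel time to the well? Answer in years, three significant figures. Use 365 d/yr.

148 years

Total head drop ΔH = 92.37 − 75.97 = 16.40 m
Continuity: the same q passes through each zone, so ΔH = q·Σ(L_j/K_j) — the zones act as resistances in series.
Σ(L/K) = 454/1.27 + 522/0.121 + 47.9/49.1 = 357.5 + 4314 + 0.9756 = 4673 d
q = ΔH / Σ(L/K) = 16.40 / 4673 = 0.003510 m/d (same in every zone)
Zone A: v = q/n = 0.003510/0.30 = 0.01170 m/d → t_A = 454/0.01170 = 38800 d
Zone B: v = q/n = 0.003510/0.09 = 0.03900 m/d → t_B = 522/0.03900 = 13390 d
Zone C: v = q/n = 0.003510/0.13 = 0.02700 m/d → t_C = 47.9/0.02700 = 1774 d
Total t = 38800 + 13390 + 1774 = 53960 d
   = 53960 / 365 = 148 yr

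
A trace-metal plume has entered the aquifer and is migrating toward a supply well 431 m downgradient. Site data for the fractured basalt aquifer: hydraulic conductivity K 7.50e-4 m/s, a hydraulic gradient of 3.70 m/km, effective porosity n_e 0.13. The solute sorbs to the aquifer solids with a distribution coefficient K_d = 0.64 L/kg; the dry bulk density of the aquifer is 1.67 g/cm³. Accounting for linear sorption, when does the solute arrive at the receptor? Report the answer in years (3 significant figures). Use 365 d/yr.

5.90 years

K = 7.50e-4 m/s × 86400 s/d = 64.80 m/d
q = Ki = 64.80 × 0.0037 = 0.2398 m/d
Average linear velocity = 0.2398 / 0.13 = 1.844 m/d
Retardation R = 1 + ρ_b·K_d/n = 1 + 1.67×0.64/0.13 = 9.222
Contaminant velocity v_c = v/R = 1.844/9.222 = 0.2000 m/d
t = L/v_c = 431/0.2000 = 2155 d
   = 2155/365 = 5.90 yr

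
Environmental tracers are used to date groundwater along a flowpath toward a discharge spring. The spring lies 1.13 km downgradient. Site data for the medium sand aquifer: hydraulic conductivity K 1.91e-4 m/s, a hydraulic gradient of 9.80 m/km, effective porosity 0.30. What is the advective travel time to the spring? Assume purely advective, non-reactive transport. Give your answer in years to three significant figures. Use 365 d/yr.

5.74 years

K = 1.91e-4 m/s × 86400 s/d = 16.50 m/d
Specific discharge q = 16.50 × 0.0098 = 0.1617 m/d
Seepage velocity v = q / n = 0.1617 / 0.30 = 0.5391 m/d
L = 1.13 km = 1130 m
t = L / v = 1130 / 0.5391 = 2096 d
   = 2096 / 365 = 5.74 yr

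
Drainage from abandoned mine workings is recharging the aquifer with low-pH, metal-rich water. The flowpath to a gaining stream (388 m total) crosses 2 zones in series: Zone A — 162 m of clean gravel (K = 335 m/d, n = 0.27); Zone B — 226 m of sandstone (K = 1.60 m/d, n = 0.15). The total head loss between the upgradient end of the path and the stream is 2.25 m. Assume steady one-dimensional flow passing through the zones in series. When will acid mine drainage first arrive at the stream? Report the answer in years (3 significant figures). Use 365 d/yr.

Steady 1-D flow in series ⇒ the Darcy flux q is identical in every zone and the zone head losses add (resistances L/K in series).
Σ(L/K) = 162/335 + 226/1.60 = 0.4836 + 141.3 = 141.7 d
q = ΔH / Σ(L/K) = 2.25 / 141.7 = 0.01587 m/d (same in every zone)
Zone A: v = q/n = 0.01587/0.27 = 0.05880 m/d → t_A = 162/0.05880 = 2755 d
Zone B: v = q/n = 0.01587/0.15 = 0.1058 m/d → t_B = 226/0.1058 = 2135 d
Total t = 2755 + 2135 = 4891 d
   = 4891 / 365 = 13.4 yr

13.4 years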